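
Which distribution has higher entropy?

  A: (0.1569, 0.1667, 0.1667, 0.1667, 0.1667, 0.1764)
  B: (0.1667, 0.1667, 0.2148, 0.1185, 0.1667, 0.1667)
A

Both distributions are close to uniform, making this a harder comparison.

H(A) = 2.5841 bits
H(B) = 2.5646 bits

The distribution closer to uniform has higher entropy.
Answer: A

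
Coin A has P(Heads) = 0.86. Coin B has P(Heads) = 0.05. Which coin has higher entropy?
A

For binary distributions, entropy is maximized at p=0.5 and decreases as p moves toward 0 or 1.

H(A) = H(0.86) = 0.5842 bits
H(B) = H(0.05) = 0.2864 bits

Distribution A (p=0.86) is closer to uniform (p=0.5), so it has higher entropy.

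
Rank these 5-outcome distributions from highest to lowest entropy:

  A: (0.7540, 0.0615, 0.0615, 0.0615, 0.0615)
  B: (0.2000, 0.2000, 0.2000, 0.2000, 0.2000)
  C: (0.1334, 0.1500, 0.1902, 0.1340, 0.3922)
B > C > A

Key insight: Entropy is maximized by uniform distributions and minimized by concentrated distributions.

- Uniform distributions have maximum entropy log₂(5) = 2.3219 bits
- The more "peaked" or concentrated a distribution, the lower its entropy

Entropies:
  H(A) = 1.2969 bits
  H(B) = 2.3219 bits
  H(C) = 2.1720 bits

Ranking: B > C > A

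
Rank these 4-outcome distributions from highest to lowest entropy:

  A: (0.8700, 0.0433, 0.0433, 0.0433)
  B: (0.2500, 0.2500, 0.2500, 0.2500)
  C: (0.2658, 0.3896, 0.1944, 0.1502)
B > C > A

Key insight: Entropy is maximized by uniform distributions and minimized by concentrated distributions.

- Uniform distributions have maximum entropy log₂(4) = 2.0000 bits
- The more "peaked" or concentrated a distribution, the lower its entropy

Entropies:
  H(A) = 0.7635 bits
  H(B) = 2.0000 bits
  H(C) = 1.9081 bits

Ranking: B > C > A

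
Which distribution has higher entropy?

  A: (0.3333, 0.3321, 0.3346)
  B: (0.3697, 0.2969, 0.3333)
A

Both distributions are close to uniform, making this a harder comparison.

H(A) = 1.5850 bits
H(B) = 1.5792 bits

The distribution closer to uniform has higher entropy.
Answer: A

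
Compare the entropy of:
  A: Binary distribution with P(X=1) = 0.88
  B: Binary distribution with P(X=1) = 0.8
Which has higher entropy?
B

For binary distributions, entropy is maximized at p=0.5 and decreases as p moves toward 0 or 1.

H(A) = H(0.88) = 0.5294 bits
H(B) = H(0.8) = 0.7219 bits

Distribution B (p=0.8) is closer to uniform (p=0.5), so it has higher entropy.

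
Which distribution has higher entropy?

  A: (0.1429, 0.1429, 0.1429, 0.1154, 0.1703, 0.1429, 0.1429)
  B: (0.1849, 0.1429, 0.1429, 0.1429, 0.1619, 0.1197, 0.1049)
A

Both distributions are close to uniform, making this a harder comparison.

H(A) = 2.7997 bits
H(B) = 2.7866 bits

The distribution closer to uniform has higher entropy.
Answer: A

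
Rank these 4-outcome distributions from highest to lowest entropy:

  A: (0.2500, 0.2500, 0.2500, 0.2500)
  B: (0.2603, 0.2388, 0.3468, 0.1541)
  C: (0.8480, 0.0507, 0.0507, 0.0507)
A > B > C

Key insight: Entropy is maximized by uniform distributions and minimized by concentrated distributions.

- Uniform distributions have maximum entropy log₂(4) = 2.0000 bits
- The more "peaked" or concentrated a distribution, the lower its entropy

Entropies:
  H(A) = 2.0000 bits
  H(B) = 1.9444 bits
  H(C) = 0.8557 bits

Ranking: A > B > C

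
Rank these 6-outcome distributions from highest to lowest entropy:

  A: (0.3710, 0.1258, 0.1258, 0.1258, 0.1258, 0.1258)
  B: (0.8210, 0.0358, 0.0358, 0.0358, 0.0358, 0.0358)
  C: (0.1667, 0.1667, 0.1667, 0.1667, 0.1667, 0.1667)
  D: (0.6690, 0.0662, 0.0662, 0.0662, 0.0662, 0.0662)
C > A > D > B

Key insight: Entropy is maximized by uniform distributions and minimized by concentrated distributions.

Entropies:
  H(A) = 2.4119 bits
  H(B) = 1.0935 bits
  H(C) = 2.5850 bits
  H(D) = 1.6845 bits

Ranking: C > A > D > B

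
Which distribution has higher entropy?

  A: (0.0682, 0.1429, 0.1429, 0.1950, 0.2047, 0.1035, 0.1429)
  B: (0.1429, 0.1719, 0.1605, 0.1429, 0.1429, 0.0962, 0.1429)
B

Both distributions are close to uniform, making this a harder comparison.

H(A) = 2.7345 bits
H(B) = 2.7894 bits

The distribution closer to uniform has higher entropy.
Answer: B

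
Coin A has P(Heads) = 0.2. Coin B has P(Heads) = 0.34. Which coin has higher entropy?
B

For binary distributions, entropy is maximized at p=0.5 and decreases as p moves toward 0 or 1.

H(A) = H(0.2) = 0.7219 bits
H(B) = H(0.34) = 0.9248 bits

Distribution B (p=0.34) is closer to uniform (p=0.5), so it has higher entropy.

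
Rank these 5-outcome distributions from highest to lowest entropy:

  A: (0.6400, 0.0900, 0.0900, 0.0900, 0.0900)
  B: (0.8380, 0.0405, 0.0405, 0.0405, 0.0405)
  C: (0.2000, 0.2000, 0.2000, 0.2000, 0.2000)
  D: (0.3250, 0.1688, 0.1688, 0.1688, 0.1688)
C > D > A > B

Key insight: Entropy is maximized by uniform distributions and minimized by concentrated distributions.

Entropies:
  H(A) = 1.6627 bits
  H(B) = 0.9631 bits
  H(C) = 2.3219 bits
  H(D) = 2.2597 bits

Ranking: C > D > A > B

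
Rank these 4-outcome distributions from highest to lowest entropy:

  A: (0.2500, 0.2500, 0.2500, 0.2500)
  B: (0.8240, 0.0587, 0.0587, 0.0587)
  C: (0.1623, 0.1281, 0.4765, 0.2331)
A > C > B

Key insight: Entropy is maximized by uniform distributions and minimized by concentrated distributions.

- Uniform distributions have maximum entropy log₂(4) = 2.0000 bits
- The more "peaked" or concentrated a distribution, the lower its entropy

Entropies:
  H(A) = 2.0000 bits
  H(B) = 0.9502 bits
  H(C) = 1.8049 bits

Ranking: A > C > B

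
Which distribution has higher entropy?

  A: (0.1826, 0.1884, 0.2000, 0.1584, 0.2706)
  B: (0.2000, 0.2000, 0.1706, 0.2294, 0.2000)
B

Both distributions are close to uniform, making this a harder comparison.

H(A) = 2.2974 bits
H(B) = 2.3157 bits

The distribution closer to uniform has higher entropy.
Answer: B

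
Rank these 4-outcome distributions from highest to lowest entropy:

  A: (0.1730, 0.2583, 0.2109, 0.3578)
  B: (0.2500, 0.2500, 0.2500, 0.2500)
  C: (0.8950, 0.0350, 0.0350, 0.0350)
B > A > C

Key insight: Entropy is maximized by uniform distributions and minimized by concentrated distributions.

- Uniform distributions have maximum entropy log₂(4) = 2.0000 bits
- The more "peaked" or concentrated a distribution, the lower its entropy

Entropies:
  H(A) = 1.9464 bits
  H(B) = 2.0000 bits
  H(C) = 0.6511 bits

Ranking: B > A > C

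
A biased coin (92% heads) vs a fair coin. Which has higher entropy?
Fair coin

The fair coin is uniform (p=0.5), maximizing binary entropy at 1 bit. The biased coin has H(0.92) ≈ 0.402 bits — its outcome is more predictable, so its entropy is lower.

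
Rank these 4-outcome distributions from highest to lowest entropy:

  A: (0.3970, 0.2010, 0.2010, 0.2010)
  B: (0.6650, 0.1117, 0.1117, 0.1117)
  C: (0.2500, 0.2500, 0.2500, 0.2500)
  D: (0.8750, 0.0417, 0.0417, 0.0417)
C > A > B > D

Key insight: Entropy is maximized by uniform distributions and minimized by concentrated distributions.

Entropies:
  H(A) = 1.9249 bits
  H(B) = 1.4509 bits
  H(C) = 2.0000 bits
  H(D) = 0.7417 bits

Ranking: C > A > B > D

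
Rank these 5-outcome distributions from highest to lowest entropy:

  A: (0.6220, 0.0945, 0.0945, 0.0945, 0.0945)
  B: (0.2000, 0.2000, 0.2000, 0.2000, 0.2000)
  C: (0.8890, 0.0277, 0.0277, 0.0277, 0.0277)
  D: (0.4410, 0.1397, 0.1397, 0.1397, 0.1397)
B > D > A > C

Key insight: Entropy is maximized by uniform distributions and minimized by concentrated distributions.

Entropies:
  H(A) = 1.7126 bits
  H(B) = 2.3219 bits
  H(C) = 0.7249 bits
  H(D) = 2.1079 bits

Ranking: B > D > A > C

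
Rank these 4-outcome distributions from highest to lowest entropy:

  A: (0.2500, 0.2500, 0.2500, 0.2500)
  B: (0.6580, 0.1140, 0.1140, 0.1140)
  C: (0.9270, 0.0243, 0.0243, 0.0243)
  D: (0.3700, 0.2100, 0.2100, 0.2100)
A > D > B > C

Key insight: Entropy is maximized by uniform distributions and minimized by concentrated distributions.

Entropies:
  H(A) = 2.0000 bits
  H(B) = 1.4688 bits
  H(C) = 0.4927 bits
  H(D) = 1.9492 bits

Ranking: A > D > B > C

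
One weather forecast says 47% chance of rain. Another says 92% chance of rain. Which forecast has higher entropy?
47% forecast

Treat each forecast as a Bernoulli distribution. Binary entropy is maximized at p=0.5 and falls off symmetrically toward 0 or 1. The 47% forecast is closer to 50%, so it is more uncertain. H(47%) ≈ 0.997 bits, H(92%) ≈ 0.402 bits.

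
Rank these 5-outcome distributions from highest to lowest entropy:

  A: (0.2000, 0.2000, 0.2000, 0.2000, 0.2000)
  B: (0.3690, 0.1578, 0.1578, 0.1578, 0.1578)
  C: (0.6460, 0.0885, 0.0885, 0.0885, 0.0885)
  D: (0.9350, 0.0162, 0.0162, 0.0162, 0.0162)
A > B > C > D

Key insight: Entropy is maximized by uniform distributions and minimized by concentrated distributions.

Entropies:
  H(A) = 2.3219 bits
  H(B) = 2.2119 bits
  H(C) = 1.6456 bits
  H(D) = 0.4770 bits

Ranking: A > B > C > D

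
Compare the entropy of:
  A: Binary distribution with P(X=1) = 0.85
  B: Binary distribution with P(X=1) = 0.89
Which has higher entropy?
A

For binary distributions, entropy is maximized at p=0.5 and decreases as p moves toward 0 or 1.

H(A) = H(0.85) = 0.6098 bits
H(B) = H(0.89) = 0.4999 bits

Distribution A (p=0.85) is closer to uniform (p=0.5), so it has higher entropy.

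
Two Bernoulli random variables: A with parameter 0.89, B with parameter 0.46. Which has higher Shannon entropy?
B

For binary distributions, entropy is maximized at p=0.5 and decreases as p moves toward 0 or 1.

H(A) = H(0.89) = 0.4999 bits
H(B) = H(0.46) = 0.9954 bits

Distribution B (p=0.46) is closer to uniform (p=0.5), so it has higher entropy.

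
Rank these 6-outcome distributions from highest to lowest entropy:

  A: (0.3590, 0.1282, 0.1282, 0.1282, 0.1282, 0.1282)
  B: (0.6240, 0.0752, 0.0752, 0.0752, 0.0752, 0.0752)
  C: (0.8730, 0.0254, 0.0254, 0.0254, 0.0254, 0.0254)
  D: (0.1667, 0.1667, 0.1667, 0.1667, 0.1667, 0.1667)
D > A > B > C

Key insight: Entropy is maximized by uniform distributions and minimized by concentrated distributions.

Entropies:
  H(A) = 2.4302 bits
  H(B) = 1.8282 bits
  H(C) = 0.8440 bits
  H(D) = 2.5850 bits

Ranking: D > A > B > C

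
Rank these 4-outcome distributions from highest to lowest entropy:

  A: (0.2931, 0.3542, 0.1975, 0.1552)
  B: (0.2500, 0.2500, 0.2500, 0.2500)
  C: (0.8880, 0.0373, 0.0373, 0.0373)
B > A > C

Key insight: Entropy is maximized by uniform distributions and minimized by concentrated distributions.

- Uniform distributions have maximum entropy log₂(4) = 2.0000 bits
- The more "peaked" or concentrated a distribution, the lower its entropy

Entropies:
  H(A) = 1.9286 bits
  H(B) = 2.0000 bits
  H(C) = 0.6834 bits

Ranking: B > A > C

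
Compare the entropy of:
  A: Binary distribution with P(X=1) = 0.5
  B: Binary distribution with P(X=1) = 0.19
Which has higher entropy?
A

For binary distributions, entropy is maximized at p=0.5 and decreases as p moves toward 0 or 1.

H(A) = H(0.5) = 1.0000 bits
H(B) = H(0.19) = 0.7015 bits

Distribution A (p=0.5) is closer to uniform (p=0.5), so it has higher entropy.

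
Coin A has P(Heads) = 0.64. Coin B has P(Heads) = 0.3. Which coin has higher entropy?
A

For binary distributions, entropy is maximized at p=0.5 and decreases as p moves toward 0 or 1.

H(A) = H(0.64) = 0.9427 bits
H(B) = H(0.3) = 0.8813 bits

Distribution A (p=0.64) is closer to uniform (p=0.5), so it has higher entropy.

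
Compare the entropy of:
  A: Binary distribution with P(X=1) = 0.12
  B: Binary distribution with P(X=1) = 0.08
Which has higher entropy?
A

For binary distributions, entropy is maximized at p=0.5 and decreases as p moves toward 0 or 1.

H(A) = H(0.12) = 0.5294 bits
H(B) = H(0.08) = 0.4022 bits

Distribution A (p=0.12) is closer to uniform (p=0.5), so it has higher entropy.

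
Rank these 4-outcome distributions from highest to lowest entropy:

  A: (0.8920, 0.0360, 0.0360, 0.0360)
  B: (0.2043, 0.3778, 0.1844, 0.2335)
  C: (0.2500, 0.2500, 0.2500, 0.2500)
C > B > A

Key insight: Entropy is maximized by uniform distributions and minimized by concentrated distributions.

- Uniform distributions have maximum entropy log₂(4) = 2.0000 bits
- The more "peaked" or concentrated a distribution, the lower its entropy

Entropies:
  H(A) = 0.6650 bits
  H(B) = 1.9384 bits
  H(C) = 2.0000 bits

Ranking: C > B > A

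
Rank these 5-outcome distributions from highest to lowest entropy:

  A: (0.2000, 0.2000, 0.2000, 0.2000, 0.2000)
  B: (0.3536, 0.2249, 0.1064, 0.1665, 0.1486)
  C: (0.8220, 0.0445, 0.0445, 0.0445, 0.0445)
A > B > C

Key insight: Entropy is maximized by uniform distributions and minimized by concentrated distributions.

- Uniform distributions have maximum entropy log₂(5) = 2.3219 bits
- The more "peaked" or concentrated a distribution, the lower its entropy

Entropies:
  H(A) = 2.3219 bits
  H(B) = 2.1978 bits
  H(C) = 1.0317 bits

Ranking: A > B > C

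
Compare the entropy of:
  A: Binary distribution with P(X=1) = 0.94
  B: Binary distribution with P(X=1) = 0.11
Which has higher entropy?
B

For binary distributions, entropy is maximized at p=0.5 and decreases as p moves toward 0 or 1.

H(A) = H(0.94) = 0.3274 bits
H(B) = H(0.11) = 0.4999 bits

Distribution B (p=0.11) is closer to uniform (p=0.5), so it has higher entropy.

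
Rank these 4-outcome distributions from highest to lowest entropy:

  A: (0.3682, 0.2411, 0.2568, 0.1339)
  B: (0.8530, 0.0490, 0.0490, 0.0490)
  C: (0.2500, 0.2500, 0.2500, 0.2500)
C > A > B

Key insight: Entropy is maximized by uniform distributions and minimized by concentrated distributions.

- Uniform distributions have maximum entropy log₂(4) = 2.0000 bits
- The more "peaked" or concentrated a distribution, the lower its entropy

Entropies:
  H(A) = 1.9176 bits
  H(B) = 0.8353 bits
  H(C) = 2.0000 bits

Ranking: C > A > B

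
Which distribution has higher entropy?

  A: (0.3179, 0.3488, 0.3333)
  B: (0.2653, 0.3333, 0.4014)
A

Both distributions are close to uniform, making this a harder comparison.

H(A) = 1.5839 bits
H(B) = 1.5648 bits

The distribution closer to uniform has higher entropy.
Answer: A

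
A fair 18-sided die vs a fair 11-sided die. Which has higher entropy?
18-sided die

Both are uniform distributions; for uniform over n outcomes, H = log₂(n). H(18-sided) = log₂(18) = 4.170 bits and H(11-sided) = log₂(11) = 3.459 bits. More outcomes in a uniform distribution means higher entropy.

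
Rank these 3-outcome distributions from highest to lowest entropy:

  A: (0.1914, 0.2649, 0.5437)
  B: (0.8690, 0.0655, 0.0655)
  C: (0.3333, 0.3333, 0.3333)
C > A > B

Key insight: Entropy is maximized by uniform distributions and minimized by concentrated distributions.

- Uniform distributions have maximum entropy log₂(3) = 1.5850 bits
- The more "peaked" or concentrated a distribution, the lower its entropy

Entropies:
  H(A) = 1.4421 bits
  H(B) = 0.6912 bits
  H(C) = 1.5850 bits

Ranking: C > A > B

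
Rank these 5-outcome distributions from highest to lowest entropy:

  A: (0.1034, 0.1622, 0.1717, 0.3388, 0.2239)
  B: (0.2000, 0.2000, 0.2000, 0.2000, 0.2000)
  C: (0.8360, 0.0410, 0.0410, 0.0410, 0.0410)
B > A > C

Key insight: Entropy is maximized by uniform distributions and minimized by concentrated distributions.

- Uniform distributions have maximum entropy log₂(5) = 2.3219 bits
- The more "peaked" or concentrated a distribution, the lower its entropy

Entropies:
  H(A) = 2.2130 bits
  H(B) = 2.3219 bits
  H(C) = 0.9718 bits

Ranking: B > A > C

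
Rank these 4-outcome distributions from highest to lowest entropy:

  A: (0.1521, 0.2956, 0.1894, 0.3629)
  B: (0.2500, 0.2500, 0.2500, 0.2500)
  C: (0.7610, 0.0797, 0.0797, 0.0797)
B > A > C

Key insight: Entropy is maximized by uniform distributions and minimized by concentrated distributions.

- Uniform distributions have maximum entropy log₂(4) = 2.0000 bits
- The more "peaked" or concentrated a distribution, the lower its entropy

Entropies:
  H(A) = 1.9183 bits
  H(B) = 2.0000 bits
  H(C) = 1.1722 bits

Ranking: B > A > C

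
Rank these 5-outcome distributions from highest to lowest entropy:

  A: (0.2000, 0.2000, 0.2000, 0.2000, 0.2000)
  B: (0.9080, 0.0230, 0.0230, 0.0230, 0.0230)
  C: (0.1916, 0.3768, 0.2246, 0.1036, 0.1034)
A > C > B

Key insight: Entropy is maximized by uniform distributions and minimized by concentrated distributions.

- Uniform distributions have maximum entropy log₂(5) = 2.3219 bits
- The more "peaked" or concentrated a distribution, the lower its entropy

Entropies:
  H(A) = 2.3219 bits
  H(B) = 0.6271 bits
  H(C) = 2.1486 bits

Ranking: A > C > B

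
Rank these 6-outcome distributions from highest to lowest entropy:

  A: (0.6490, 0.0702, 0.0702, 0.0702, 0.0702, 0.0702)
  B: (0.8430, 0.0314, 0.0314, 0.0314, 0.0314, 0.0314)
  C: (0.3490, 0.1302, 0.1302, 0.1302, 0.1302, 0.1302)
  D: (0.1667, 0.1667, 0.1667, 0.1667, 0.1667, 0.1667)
D > C > A > B

Key insight: Entropy is maximized by uniform distributions and minimized by concentrated distributions.

Entropies:
  H(A) = 1.7500 bits
  H(B) = 0.9916 bits
  H(C) = 2.4447 bits
  H(D) = 2.5850 bits

Ranking: D > C > A > B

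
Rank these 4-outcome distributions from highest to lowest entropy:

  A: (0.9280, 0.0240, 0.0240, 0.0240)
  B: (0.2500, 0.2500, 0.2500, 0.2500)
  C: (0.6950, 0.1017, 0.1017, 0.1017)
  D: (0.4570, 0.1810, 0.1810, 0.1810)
B > D > C > A

Key insight: Entropy is maximized by uniform distributions and minimized by concentrated distributions.

Entropies:
  H(A) = 0.4875 bits
  H(B) = 2.0000 bits
  H(C) = 1.3707 bits
  H(D) = 1.8553 bits

Ranking: B > D > C > A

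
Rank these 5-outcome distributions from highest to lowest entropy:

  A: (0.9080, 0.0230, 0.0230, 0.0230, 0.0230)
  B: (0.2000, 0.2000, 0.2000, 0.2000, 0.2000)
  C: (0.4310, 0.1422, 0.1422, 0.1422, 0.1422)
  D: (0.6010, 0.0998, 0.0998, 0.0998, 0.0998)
B > C > D > A

Key insight: Entropy is maximized by uniform distributions and minimized by concentrated distributions.

Entropies:
  H(A) = 0.6271 bits
  H(B) = 2.3219 bits
  H(C) = 2.1242 bits
  H(D) = 1.7684 bits

Ranking: B > C > D > A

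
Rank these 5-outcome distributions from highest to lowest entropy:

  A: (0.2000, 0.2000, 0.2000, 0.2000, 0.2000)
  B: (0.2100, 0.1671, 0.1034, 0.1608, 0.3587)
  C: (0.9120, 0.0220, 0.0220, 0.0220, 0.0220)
A > B > C

Key insight: Entropy is maximized by uniform distributions and minimized by concentrated distributions.

- Uniform distributions have maximum entropy log₂(5) = 2.3219 bits
- The more "peaked" or concentrated a distribution, the lower its entropy

Entropies:
  H(A) = 2.3219 bits
  H(B) = 2.1972 bits
  H(C) = 0.6058 bits

Ranking: A > B > C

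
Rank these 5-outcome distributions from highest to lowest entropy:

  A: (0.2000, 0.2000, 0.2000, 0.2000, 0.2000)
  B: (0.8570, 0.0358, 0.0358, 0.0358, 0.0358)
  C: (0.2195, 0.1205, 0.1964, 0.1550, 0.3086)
A > C > B

Key insight: Entropy is maximized by uniform distributions and minimized by concentrated distributions.

- Uniform distributions have maximum entropy log₂(5) = 2.3219 bits
- The more "peaked" or concentrated a distribution, the lower its entropy

Entropies:
  H(A) = 2.3219 bits
  H(B) = 0.8780 bits
  H(C) = 2.2496 bits

Ranking: A > C > B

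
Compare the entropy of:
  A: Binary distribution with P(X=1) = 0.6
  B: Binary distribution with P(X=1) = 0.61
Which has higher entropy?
A

For binary distributions, entropy is maximized at p=0.5 and decreases as p moves toward 0 or 1.

H(A) = H(0.6) = 0.9710 bits
H(B) = H(0.61) = 0.9648 bits

Distribution A (p=0.6) is closer to uniform (p=0.5), so it has higher entropy.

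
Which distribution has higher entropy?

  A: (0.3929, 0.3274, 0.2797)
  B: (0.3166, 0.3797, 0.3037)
B

Both distributions are close to uniform, making this a harder comparison.

H(A) = 1.5710 bits
H(B) = 1.5779 bits

The distribution closer to uniform has higher entropy.
Answer: B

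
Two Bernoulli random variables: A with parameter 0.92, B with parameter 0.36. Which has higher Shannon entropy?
B

For binary distributions, entropy is maximized at p=0.5 and decreases as p moves toward 0 or 1.

H(A) = H(0.92) = 0.4022 bits
H(B) = H(0.36) = 0.9427 bits

Distribution B (p=0.36) is closer to uniform (p=0.5), so it has higher entropy.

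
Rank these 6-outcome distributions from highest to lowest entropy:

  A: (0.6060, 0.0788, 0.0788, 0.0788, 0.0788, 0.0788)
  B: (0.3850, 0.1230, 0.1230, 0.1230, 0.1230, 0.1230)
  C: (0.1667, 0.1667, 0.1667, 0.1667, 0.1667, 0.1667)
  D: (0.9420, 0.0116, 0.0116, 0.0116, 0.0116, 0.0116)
C > B > A > D

Key insight: Entropy is maximized by uniform distributions and minimized by concentrated distributions.

Entropies:
  H(A) = 1.8822 bits
  H(B) = 2.3895 bits
  H(C) = 2.5850 bits
  H(D) = 0.4541 bits

Ranking: C > B > A > D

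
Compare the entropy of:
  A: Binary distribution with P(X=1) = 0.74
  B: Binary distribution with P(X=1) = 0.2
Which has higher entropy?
A

For binary distributions, entropy is maximized at p=0.5 and decreases as p moves toward 0 or 1.

H(A) = H(0.74) = 0.8267 bits
H(B) = H(0.2) = 0.7219 bits

Distribution A (p=0.74) is closer to uniform (p=0.5), so it has higher entropy.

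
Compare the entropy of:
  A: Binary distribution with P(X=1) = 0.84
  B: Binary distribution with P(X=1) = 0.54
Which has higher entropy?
B

For binary distributions, entropy is maximized at p=0.5 and decreases as p moves toward 0 or 1.

H(A) = H(0.84) = 0.6343 bits
H(B) = H(0.54) = 0.9954 bits

Distribution B (p=0.54) is closer to uniform (p=0.5), so it has higher entropy.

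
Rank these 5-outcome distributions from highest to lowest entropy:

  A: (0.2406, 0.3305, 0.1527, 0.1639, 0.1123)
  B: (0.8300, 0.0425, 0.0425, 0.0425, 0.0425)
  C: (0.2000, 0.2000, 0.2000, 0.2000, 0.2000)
C > A > B

Key insight: Entropy is maximized by uniform distributions and minimized by concentrated distributions.

- Uniform distributions have maximum entropy log₂(5) = 2.3219 bits
- The more "peaked" or concentrated a distribution, the lower its entropy

Entropies:
  H(A) = 2.2183 bits
  H(B) = 0.9977 bits
  H(C) = 2.3219 bits

Ranking: C > A > B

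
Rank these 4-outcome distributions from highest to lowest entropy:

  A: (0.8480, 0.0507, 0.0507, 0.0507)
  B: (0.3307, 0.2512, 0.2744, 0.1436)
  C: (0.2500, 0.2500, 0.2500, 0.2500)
C > B > A

Key insight: Entropy is maximized by uniform distributions and minimized by concentrated distributions.

- Uniform distributions have maximum entropy log₂(4) = 2.0000 bits
- The more "peaked" or concentrated a distribution, the lower its entropy

Entropies:
  H(A) = 0.8557 bits
  H(B) = 1.9426 bits
  H(C) = 2.0000 bits

Ranking: C > B > A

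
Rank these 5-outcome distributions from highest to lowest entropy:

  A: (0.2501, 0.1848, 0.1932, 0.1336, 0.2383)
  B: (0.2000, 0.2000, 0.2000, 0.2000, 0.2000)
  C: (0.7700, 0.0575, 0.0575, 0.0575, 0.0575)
B > A > C

Key insight: Entropy is maximized by uniform distributions and minimized by concentrated distributions.

- Uniform distributions have maximum entropy log₂(5) = 2.3219 bits
- The more "peaked" or concentrated a distribution, the lower its entropy

Entropies:
  H(A) = 2.2895 bits
  H(B) = 2.3219 bits
  H(C) = 1.2380 bits

Ranking: B > A > C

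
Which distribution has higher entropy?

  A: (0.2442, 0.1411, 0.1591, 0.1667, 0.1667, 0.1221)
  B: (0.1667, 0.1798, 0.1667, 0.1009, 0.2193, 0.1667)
B

Both distributions are close to uniform, making this a harder comparison.

H(A) = 2.5495 bits
H(B) = 2.5515 bits

The distribution closer to uniform has higher entropy.
Answer: B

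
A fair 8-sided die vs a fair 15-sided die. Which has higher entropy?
15-sided die

Both are uniform distributions; for uniform over n outcomes, H = log₂(n). H(8-sided) = log₂(8) = 3.000 bits and H(15-sided) = log₂(15) = 3.907 bits. More outcomes in a uniform distribution means higher entropy.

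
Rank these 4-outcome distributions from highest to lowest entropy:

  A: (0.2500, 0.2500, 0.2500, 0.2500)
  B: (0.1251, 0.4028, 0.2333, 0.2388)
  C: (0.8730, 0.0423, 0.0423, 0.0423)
A > B > C

Key insight: Entropy is maximized by uniform distributions and minimized by concentrated distributions.

- Uniform distributions have maximum entropy log₂(4) = 2.0000 bits
- The more "peaked" or concentrated a distribution, the lower its entropy

Entropies:
  H(A) = 2.0000 bits
  H(B) = 1.8868 bits
  H(C) = 0.7504 bits

Ranking: A > B > C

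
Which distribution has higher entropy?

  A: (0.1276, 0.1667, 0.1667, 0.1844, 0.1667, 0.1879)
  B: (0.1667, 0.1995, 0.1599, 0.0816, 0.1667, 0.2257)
A

Both distributions are close to uniform, making this a harder comparison.

H(A) = 2.5746 bits
H(B) = 2.5282 bits

The distribution closer to uniform has higher entropy.
Answer: A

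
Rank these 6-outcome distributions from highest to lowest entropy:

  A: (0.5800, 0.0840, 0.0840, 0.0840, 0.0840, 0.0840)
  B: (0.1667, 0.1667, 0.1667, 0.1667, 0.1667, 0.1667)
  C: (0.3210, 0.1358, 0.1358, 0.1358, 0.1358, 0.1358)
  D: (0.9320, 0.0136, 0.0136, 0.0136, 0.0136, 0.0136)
B > C > A > D

Key insight: Entropy is maximized by uniform distributions and minimized by concentrated distributions.

Entropies:
  H(A) = 1.9567 bits
  H(B) = 2.5850 bits
  H(C) = 2.4821 bits
  H(D) = 0.5163 bits

Ranking: B > C > A > D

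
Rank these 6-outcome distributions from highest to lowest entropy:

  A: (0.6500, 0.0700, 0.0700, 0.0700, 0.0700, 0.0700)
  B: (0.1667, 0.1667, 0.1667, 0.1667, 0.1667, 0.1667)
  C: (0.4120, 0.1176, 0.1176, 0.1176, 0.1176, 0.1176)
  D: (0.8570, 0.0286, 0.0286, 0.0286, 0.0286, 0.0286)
B > C > A > D

Key insight: Entropy is maximized by uniform distributions and minimized by concentrated distributions.

Entropies:
  H(A) = 1.7467 bits
  H(B) = 2.5850 bits
  H(C) = 2.3428 bits
  H(D) = 0.9241 bits

Ranking: B > C > A > D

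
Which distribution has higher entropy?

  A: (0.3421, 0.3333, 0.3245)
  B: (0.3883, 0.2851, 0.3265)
A

Both distributions are close to uniform, making this a harder comparison.

H(A) = 1.5846 bits
H(B) = 1.5734 bits

The distribution closer to uniform has higher entropy.
Answer: A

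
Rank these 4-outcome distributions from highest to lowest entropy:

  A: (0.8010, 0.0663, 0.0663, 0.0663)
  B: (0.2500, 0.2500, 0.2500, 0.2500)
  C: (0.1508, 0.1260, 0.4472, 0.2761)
B > C > A

Key insight: Entropy is maximized by uniform distributions and minimized by concentrated distributions.

- Uniform distributions have maximum entropy log₂(4) = 2.0000 bits
- The more "peaked" or concentrated a distribution, the lower its entropy

Entropies:
  H(A) = 1.0353 bits
  H(B) = 2.0000 bits
  H(C) = 1.8200 bits

Ranking: B > C > A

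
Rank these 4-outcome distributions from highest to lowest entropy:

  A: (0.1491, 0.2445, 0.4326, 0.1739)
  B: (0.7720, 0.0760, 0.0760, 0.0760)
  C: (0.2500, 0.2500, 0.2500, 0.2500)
C > A > B

Key insight: Entropy is maximized by uniform distributions and minimized by concentrated distributions.

- Uniform distributions have maximum entropy log₂(4) = 2.0000 bits
- The more "peaked" or concentrated a distribution, the lower its entropy

Entropies:
  H(A) = 1.8680 bits
  H(B) = 1.1359 bits
  H(C) = 2.0000 bits

Ranking: C > A > B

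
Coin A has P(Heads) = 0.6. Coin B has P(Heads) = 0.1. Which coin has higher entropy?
A

For binary distributions, entropy is maximized at p=0.5 and decreases as p moves toward 0 or 1.

H(A) = H(0.6) = 0.9710 bits
H(B) = H(0.1) = 0.4690 bits

Distribution A (p=0.6) is closer to uniform (p=0.5), so it has higher entropy.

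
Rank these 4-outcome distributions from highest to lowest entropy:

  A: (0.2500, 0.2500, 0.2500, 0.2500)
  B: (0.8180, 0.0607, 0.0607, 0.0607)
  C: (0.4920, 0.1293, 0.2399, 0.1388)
A > C > B

Key insight: Entropy is maximized by uniform distributions and minimized by concentrated distributions.

- Uniform distributions have maximum entropy log₂(4) = 2.0000 bits
- The more "peaked" or concentrated a distribution, the lower its entropy

Entropies:
  H(A) = 2.0000 bits
  H(B) = 0.9729 bits
  H(C) = 1.7745 bits

Ranking: A > C > B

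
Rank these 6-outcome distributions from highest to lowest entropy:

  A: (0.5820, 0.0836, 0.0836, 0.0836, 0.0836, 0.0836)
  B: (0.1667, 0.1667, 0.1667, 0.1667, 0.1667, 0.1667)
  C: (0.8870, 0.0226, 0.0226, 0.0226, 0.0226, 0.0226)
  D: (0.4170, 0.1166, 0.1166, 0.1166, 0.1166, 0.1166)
B > D > A > C

Key insight: Entropy is maximized by uniform distributions and minimized by concentrated distributions.

Entropies:
  H(A) = 1.9511 bits
  H(B) = 2.5850 bits
  H(C) = 0.7713 bits
  H(D) = 2.3337 bits

Ranking: B > D > A > C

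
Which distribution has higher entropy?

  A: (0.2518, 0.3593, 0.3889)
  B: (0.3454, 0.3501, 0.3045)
B

Both distributions are close to uniform, making this a harder comparison.

H(A) = 1.5615 bits
H(B) = 1.5822 bits

The distribution closer to uniform has higher entropy.
Answer: B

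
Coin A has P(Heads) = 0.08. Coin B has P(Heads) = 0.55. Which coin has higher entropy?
B

For binary distributions, entropy is maximized at p=0.5 and decreases as p moves toward 0 or 1.

H(A) = H(0.08) = 0.4022 bits
H(B) = H(0.55) = 0.9928 bits

Distribution B (p=0.55) is closer to uniform (p=0.5), so it has higher entropy.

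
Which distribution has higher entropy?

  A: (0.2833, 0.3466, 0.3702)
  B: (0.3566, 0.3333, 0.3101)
B

Both distributions are close to uniform, making this a harder comparison.

H(A) = 1.5760 bits
H(B) = 1.5826 bits

The distribution closer to uniform has higher entropy.
Answer: B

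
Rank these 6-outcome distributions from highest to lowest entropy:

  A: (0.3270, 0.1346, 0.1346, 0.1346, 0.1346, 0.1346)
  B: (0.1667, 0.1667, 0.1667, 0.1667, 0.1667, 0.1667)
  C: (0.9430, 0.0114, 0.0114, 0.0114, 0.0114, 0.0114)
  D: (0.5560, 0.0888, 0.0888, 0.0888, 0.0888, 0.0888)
B > A > D > C

Key insight: Entropy is maximized by uniform distributions and minimized by concentrated distributions.

Entropies:
  H(A) = 2.4745 bits
  H(B) = 2.5850 bits
  H(C) = 0.4478 bits
  H(D) = 2.0219 bits

Ranking: B > A > D > C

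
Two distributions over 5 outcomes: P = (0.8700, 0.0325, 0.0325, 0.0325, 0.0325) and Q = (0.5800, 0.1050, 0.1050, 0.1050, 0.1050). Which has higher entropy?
Q

P is highly concentrated on one outcome (87%), making it nearly deterministic. Q spreads its mass more evenly (max 58%). The more spread-out distribution has higher entropy: H(P) ≈ 0.817 bits, H(Q) ≈ 1.821 bits.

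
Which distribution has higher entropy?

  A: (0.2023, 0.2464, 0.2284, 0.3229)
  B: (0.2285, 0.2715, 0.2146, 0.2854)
B

Both distributions are close to uniform, making this a harder comparison.

H(A) = 1.9775 bits
H(B) = 1.9901 bits

The distribution closer to uniform has higher entropy.
Answer: B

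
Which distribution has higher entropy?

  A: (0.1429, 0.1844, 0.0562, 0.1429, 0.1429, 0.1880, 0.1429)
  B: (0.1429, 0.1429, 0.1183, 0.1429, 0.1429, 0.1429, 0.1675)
B

Both distributions are close to uniform, making this a harder comparison.

H(A) = 2.7406 bits
H(B) = 2.8012 bits

The distribution closer to uniform has higher entropy.
Answer: B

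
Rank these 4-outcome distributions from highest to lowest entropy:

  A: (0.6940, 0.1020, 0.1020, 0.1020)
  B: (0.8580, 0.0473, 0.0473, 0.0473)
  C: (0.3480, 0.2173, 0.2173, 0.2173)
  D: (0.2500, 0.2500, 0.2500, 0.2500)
D > C > A > B

Key insight: Entropy is maximized by uniform distributions and minimized by concentrated distributions.

Entropies:
  H(A) = 1.3735 bits
  H(B) = 0.8145 bits
  H(C) = 1.9657 bits
  H(D) = 2.0000 bits

Ranking: D > C > A > B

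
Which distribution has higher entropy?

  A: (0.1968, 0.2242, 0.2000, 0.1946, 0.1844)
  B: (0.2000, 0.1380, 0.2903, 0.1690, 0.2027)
A

Both distributions are close to uniform, making this a harder comparison.

H(A) = 2.3189 bits
H(B) = 2.2769 bits

The distribution closer to uniform has higher entropy.
Answer: A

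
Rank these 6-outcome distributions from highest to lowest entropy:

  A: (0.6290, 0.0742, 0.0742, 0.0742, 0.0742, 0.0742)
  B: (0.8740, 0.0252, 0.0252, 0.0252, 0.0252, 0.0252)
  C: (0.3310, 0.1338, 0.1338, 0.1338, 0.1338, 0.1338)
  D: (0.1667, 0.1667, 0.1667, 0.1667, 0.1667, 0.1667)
D > C > A > B

Key insight: Entropy is maximized by uniform distributions and minimized by concentrated distributions.

Entropies:
  H(A) = 1.8129 bits
  H(B) = 0.8389 bits
  H(C) = 2.4693 bits
  H(D) = 2.5850 bits

Ranking: D > C > A > B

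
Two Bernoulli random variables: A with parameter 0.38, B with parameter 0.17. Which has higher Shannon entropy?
A

For binary distributions, entropy is maximized at p=0.5 and decreases as p moves toward 0 or 1.

H(A) = H(0.38) = 0.9580 bits
H(B) = H(0.17) = 0.6577 bits

Distribution A (p=0.38) is closer to uniform (p=0.5), so it has higher entropy.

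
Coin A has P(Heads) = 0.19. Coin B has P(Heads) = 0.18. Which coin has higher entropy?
A

For binary distributions, entropy is maximized at p=0.5 and decreases as p moves toward 0 or 1.

H(A) = H(0.19) = 0.7015 bits
H(B) = H(0.18) = 0.6801 bits

Distribution A (p=0.19) is closer to uniform (p=0.5), so it has higher entropy.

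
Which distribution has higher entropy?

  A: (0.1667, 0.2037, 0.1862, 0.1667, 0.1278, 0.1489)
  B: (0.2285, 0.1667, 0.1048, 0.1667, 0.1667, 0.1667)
A

Both distributions are close to uniform, making this a harder comparison.

H(A) = 2.5693 bits
H(B) = 2.5510 bits

The distribution closer to uniform has higher entropy.
Answer: A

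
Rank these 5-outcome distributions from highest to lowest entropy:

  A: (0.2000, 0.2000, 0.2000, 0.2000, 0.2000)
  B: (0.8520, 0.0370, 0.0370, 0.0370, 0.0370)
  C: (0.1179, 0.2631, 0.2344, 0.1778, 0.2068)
A > C > B

Key insight: Entropy is maximized by uniform distributions and minimized by concentrated distributions.

- Uniform distributions have maximum entropy log₂(5) = 2.3219 bits
- The more "peaked" or concentrated a distribution, the lower its entropy

Entropies:
  H(A) = 2.3219 bits
  H(B) = 0.9008 bits
  H(C) = 2.2743 bits

Ranking: A > C > B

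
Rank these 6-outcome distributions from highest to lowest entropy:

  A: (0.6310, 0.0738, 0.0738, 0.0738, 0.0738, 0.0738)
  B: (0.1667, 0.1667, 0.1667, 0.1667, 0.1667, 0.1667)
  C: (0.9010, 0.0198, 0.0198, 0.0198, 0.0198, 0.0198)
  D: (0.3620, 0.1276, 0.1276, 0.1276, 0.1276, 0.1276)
B > D > A > C

Key insight: Entropy is maximized by uniform distributions and minimized by concentrated distributions.

Entropies:
  H(A) = 1.8067 bits
  H(B) = 2.5850 bits
  H(C) = 0.6957 bits
  H(D) = 2.4257 bits

Ranking: B > D > A > C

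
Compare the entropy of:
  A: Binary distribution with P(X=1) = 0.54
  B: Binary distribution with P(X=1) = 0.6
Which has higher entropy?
A

For binary distributions, entropy is maximized at p=0.5 and decreases as p moves toward 0 or 1.

H(A) = H(0.54) = 0.9954 bits
H(B) = H(0.6) = 0.9710 bits

Distribution A (p=0.54) is closer to uniform (p=0.5), so it has higher entropy.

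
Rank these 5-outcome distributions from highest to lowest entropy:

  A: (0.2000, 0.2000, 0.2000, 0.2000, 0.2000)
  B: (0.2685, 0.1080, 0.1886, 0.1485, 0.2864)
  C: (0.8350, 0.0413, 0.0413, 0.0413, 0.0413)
A > B > C

Key insight: Entropy is maximized by uniform distributions and minimized by concentrated distributions.

- Uniform distributions have maximum entropy log₂(5) = 2.3219 bits
- The more "peaked" or concentrated a distribution, the lower its entropy

Entropies:
  H(A) = 2.3219 bits
  H(B) = 2.2352 bits
  H(C) = 0.9761 bits

Ranking: A > B > C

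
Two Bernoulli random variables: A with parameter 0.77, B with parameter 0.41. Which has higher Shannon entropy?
B

For binary distributions, entropy is maximized at p=0.5 and decreases as p moves toward 0 or 1.

H(A) = H(0.77) = 0.7780 bits
H(B) = H(0.41) = 0.9765 bits

Distribution B (p=0.41) is closer to uniform (p=0.5), so it has higher entropy.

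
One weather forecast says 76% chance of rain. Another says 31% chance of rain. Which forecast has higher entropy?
31% forecast

Treat each forecast as a Bernoulli distribution. Binary entropy is maximized at p=0.5 and falls off symmetrically toward 0 or 1. The 31% forecast is closer to 50%, so it is more uncertain. H(76%) ≈ 0.795 bits, H(31%) ≈ 0.893 bits.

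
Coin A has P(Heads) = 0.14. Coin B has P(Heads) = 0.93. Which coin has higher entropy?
A

For binary distributions, entropy is maximized at p=0.5 and decreases as p moves toward 0 or 1.

H(A) = H(0.14) = 0.5842 bits
H(B) = H(0.93) = 0.3659 bits

Distribution A (p=0.14) is closer to uniform (p=0.5), so it has higher entropy.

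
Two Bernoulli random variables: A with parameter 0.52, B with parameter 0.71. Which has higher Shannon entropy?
A

For binary distributions, entropy is maximized at p=0.5 and decreases as p moves toward 0 or 1.

H(A) = H(0.52) = 0.9988 bits
H(B) = H(0.71) = 0.8687 bits

Distribution A (p=0.52) is closer to uniform (p=0.5), so it has higher entropy.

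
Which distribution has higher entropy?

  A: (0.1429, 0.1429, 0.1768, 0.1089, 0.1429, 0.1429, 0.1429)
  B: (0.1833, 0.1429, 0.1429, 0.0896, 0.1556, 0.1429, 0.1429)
A

Both distributions are close to uniform, making this a harder comparison.

H(A) = 2.7956 bits
H(B) = 2.7825 bits

The distribution closer to uniform has higher entropy.
Answer: A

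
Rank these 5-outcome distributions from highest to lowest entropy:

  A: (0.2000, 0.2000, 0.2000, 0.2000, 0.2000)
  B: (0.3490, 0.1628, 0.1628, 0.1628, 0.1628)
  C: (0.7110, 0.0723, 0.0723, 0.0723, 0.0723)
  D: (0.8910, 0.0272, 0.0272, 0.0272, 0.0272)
A > B > C > D

Key insight: Entropy is maximized by uniform distributions and minimized by concentrated distributions.

Entropies:
  H(A) = 2.3219 bits
  H(B) = 2.2352 bits
  H(C) = 1.4454 bits
  H(D) = 0.7149 bits

Ranking: A > B > C > D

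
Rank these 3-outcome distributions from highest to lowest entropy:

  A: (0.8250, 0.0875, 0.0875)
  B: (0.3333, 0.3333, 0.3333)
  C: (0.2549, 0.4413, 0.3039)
B > C > A

Key insight: Entropy is maximized by uniform distributions and minimized by concentrated distributions.

- Uniform distributions have maximum entropy log₂(3) = 1.5850 bits
- The more "peaked" or concentrated a distribution, the lower its entropy

Entropies:
  H(A) = 0.8440 bits
  H(B) = 1.5850 bits
  H(C) = 1.5457 bits

Ranking: B > C > A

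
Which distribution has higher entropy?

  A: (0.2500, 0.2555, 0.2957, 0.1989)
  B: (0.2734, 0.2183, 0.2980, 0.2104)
A

Both distributions are close to uniform, making this a harder comparison.

H(A) = 1.9861 bits
H(B) = 1.9844 bits

The distribution closer to uniform has higher entropy.
Answer: A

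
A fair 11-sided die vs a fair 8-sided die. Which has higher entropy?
11-sided die

Both are uniform distributions; for uniform over n outcomes, H = log₂(n). H(11-sided) = log₂(11) = 3.459 bits and H(8-sided) = log₂(8) = 3.000 bits. More outcomes in a uniform distribution means higher entropy.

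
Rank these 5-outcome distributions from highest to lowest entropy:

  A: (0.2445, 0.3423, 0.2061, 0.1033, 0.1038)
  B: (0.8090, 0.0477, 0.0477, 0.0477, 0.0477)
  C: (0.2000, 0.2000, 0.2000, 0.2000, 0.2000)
C > A > B

Key insight: Entropy is maximized by uniform distributions and minimized by concentrated distributions.

- Uniform distributions have maximum entropy log₂(5) = 2.3219 bits
- The more "peaked" or concentrated a distribution, the lower its entropy

Entropies:
  H(A) = 2.1734 bits
  H(B) = 1.0856 bits
  H(C) = 2.3219 bits

Ranking: C > A > B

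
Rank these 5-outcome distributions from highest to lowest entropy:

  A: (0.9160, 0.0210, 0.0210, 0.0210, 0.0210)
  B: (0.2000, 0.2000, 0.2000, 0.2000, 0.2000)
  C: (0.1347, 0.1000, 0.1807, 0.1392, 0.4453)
B > C > A

Key insight: Entropy is maximized by uniform distributions and minimized by concentrated distributions.

- Uniform distributions have maximum entropy log₂(5) = 2.3219 bits
- The more "peaked" or concentrated a distribution, the lower its entropy

Entropies:
  H(A) = 0.5841 bits
  H(B) = 2.3219 bits
  H(C) = 2.0836 bits

Ranking: B > C > A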